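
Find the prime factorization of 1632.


1632 / 2 = 816
816 / 2 = 408
408 / 2 = 204
204 / 2 = 102
102 / 2 = 51
51 / 3 = 17
17 / 17 = 1
1632 = 2^5 × 3 × 17


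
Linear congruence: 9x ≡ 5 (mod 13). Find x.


GCD(9, 13) = 1, unique solution
a^(-1) mod 13 = 3
x = 3 * 5 mod 13 = 2

x ≡ 2 (mod 13)


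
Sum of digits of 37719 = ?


3 + 7 + 7 + 1 + 9 = 27


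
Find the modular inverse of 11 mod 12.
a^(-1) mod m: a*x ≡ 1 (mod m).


Use the extended Euclidean algorithm on (12, 11); each row r = 12*s + 11*t:
r=12, s=1, t=0
r=11, s=0, t=1
q=1: r=1, s=1, t=-1   [12*(1) + 11*(-1) = 1]
q=11: r=0, s=-11, t=12   [12*(-11) + 11*(12) = 0]
GCD = 1 with t = -1, so 11*(-1) ≡ 1 (mod 12)
Inverse = -1 mod 12 = 11
Check: 11 * 11 = 121 ≡ 1 (mod 12)

11^(-1) ≡ 11 (mod 12)


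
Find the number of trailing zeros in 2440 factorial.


floor(2440/5) = 488
floor(2440/25) = 97
floor(2440/125) = 19
floor(2440/625) = 3
Total = 607

607 trailing zeros


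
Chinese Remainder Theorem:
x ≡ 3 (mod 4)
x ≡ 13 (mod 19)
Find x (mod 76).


M = 4*19 = 76
M1 = M/4 = 19, M2 = M/19 = 4
M1^(-1) mod 4 = 3, M2^(-1) mod 19 = 5
x = 3*19*3 + 13*4*5 = 431
431 mod 76 = 51
Check: 51 mod 4 = 3 ✓, 51 mod 19 = 13 ✓

x ≡ 51 (mod 76)


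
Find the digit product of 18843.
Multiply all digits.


1 × 8 × 8 × 4 × 3 = 768


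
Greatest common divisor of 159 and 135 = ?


159 = 1 * 135 + 24
135 = 5 * 24 + 15
24 = 1 * 15 + 9
15 = 1 * 9 + 6
9 = 1 * 6 + 3
6 = 2 * 3 + 0
GCD = 3


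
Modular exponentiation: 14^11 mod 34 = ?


14^1 mod 34 = 14
14^2 mod 34 = 26
14^3 mod 34 = 24
14^4 mod 34 = 30
14^5 mod 34 = 12
14^6 mod 34 = 32
14^7 mod 34 = 6
14^8 mod 34 = 16
14^9 mod 34 = 20
14^10 mod 34 = 8
14^11 mod 34 = 10


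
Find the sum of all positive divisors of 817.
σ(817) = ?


Divisors of 817: 1, 19, 43, 817
Sum = 1 + 19 + 43 + 817 = 880

σ(817) = 880


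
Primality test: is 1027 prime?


1027 / 13 = 79 (exact division)
1027 is NOT prime.

No, 1027 is not prime


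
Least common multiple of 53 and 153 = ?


GCD(53, 153) = 1
LCM = 53*153/1 = 8109/1 = 8109

LCM = 8109


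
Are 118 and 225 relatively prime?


Euclidean algorithm:
225 = 1 * 118 + 107
118 = 1 * 107 + 11
107 = 9 * 11 + 8
11 = 1 * 8 + 3
8 = 2 * 3 + 2
3 = 1 * 2 + 1
2 = 2 * 1 + 0
GCD(118, 225) = 1

Yes, coprime (GCD = 1)


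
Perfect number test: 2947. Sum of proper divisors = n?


Proper divisors of 2947: 1, 7, 421
Sum = 1 + 7 + 421 = 429

No, 2947 is not perfect (429 ≠ 2947)


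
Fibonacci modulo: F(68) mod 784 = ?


F(k) mod 784 for k=1..68:
1, 1, 2, 3, 5, 8, 13, 21, 34, 55, 89, 144, 233, 377, 610, 203, 29, 232, 261, 493, 754, 463, 433, 112, 545, 657, 418, 291, 709, 216, 141, 357, 498, 71, 569, 640, 425, 281, 706, 203, 125, 328, 453, 781, 450, 447, 113, 560, 673, 449, 338, 3, 341, 344, 685, 245, 146, 391, 537, 144, 681, 41, 722, 763, 701, 680, 597, 493
F(68) mod 784 = 493


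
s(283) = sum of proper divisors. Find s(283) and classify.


Proper divisors: 1
Sum = 1 = 1
1 < 283 → deficient

s(283) = 1 (deficient)


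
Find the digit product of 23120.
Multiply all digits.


2 × 3 × 1 × 2 × 0 = 0


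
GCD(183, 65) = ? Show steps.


183 = 2 * 65 + 53
65 = 1 * 53 + 12
53 = 4 * 12 + 5
12 = 2 * 5 + 2
5 = 2 * 2 + 1
2 = 2 * 1 + 0
GCD = 1


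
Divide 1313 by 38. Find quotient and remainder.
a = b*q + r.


1313 = 38 * 34 + 21
Check: 1292 + 21 = 1313

q = 34, r = 21


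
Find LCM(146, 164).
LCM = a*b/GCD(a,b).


GCD(146, 164) = 2
LCM = 146*164/2 = 23944/2 = 11972

LCM = 11972


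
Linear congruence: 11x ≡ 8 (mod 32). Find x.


GCD(11, 32) = 1, unique solution
a^(-1) mod 32 = 3
x = 3 * 8 mod 32 = 24

x ≡ 24 (mod 32)


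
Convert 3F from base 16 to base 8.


3F (base 16) = 63 (decimal)
63 (decimal) = 77 (base 8)


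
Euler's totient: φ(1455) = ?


1455 = 3 × 5 × 97
Prime factors: 3, 5, 97
φ(1455) = 1455 × (1-1/3) × (1-1/5) × (1-1/97)
= 1455 × 2/3 × 4/5 × 96/97 = 768

φ(1455) = 768


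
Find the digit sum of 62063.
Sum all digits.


6 + 2 + 0 + 6 + 3 = 17


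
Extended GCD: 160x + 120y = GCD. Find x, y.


Tabular extended Euclidean (each row: r = 160*s + 120*t):
r=160, s=1, t=0
r=120, s=0, t=1
q=1: r=40, s=1, t=-1   [160*(1) + 120*(-1) = 40]
q=3: r=0, s=-3, t=4   [160*(-3) + 120*(4) = 0]
GCD = 40; from the row with r=40: x=1, y=-1
Check: 160*(1) + 120*(-1) = 160 - 120 = 40

GCD = 40, x = 1, y = -1


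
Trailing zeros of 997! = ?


floor(997/5) = 199
floor(997/25) = 39
floor(997/125) = 7
floor(997/625) = 1
Total = 246

246 trailing zeros


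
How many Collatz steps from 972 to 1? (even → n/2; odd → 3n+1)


972 → 486 → 243 → 730 → 365 → 1096 → 548 → 274 → 137 → 412 → 206 → 103 → 310 → 155 → 466 → 233 → 700 → 350 → 175 → 526 → 263 → 790 → 395 → 1186 → 593 → 1780 → 890 → 445 → 1336 → 668 → 334 → 167 → 502 → 251 → 754 → 377 → 1132 → 566 → 283 → 850 → 425 → 1276 → 638 → 319 → 958 → 479 → 1438 → 719 → 2158 → 1079 → 3238 → 1619 → 4858 → 2429 → 7288 → 3644 → 1822 → 911 → 2734 → 1367 → 4102 → 2051 → 6154 → 3077 → 9232 → 4616 → 2308 → 1154 → 577 → 1732 → 866 → 433 → 1300 → 650 → 325 → 976 → 488 → 244 → 122 → 61 → 184 → 92 → 46 → 23 → 70 → 35 → 106 → 53 → 160 → 80 → 40 → 20 → 10 → 5 → 16 → 8 → 4 → 2 → 1
Total steps = 98

98 steps


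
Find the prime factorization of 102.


102 / 2 = 51
51 / 3 = 17
17 / 17 = 1
102 = 2 × 3 × 17


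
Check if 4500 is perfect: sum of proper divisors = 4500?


Proper divisors of 4500: 1, 2, 3, 4, 5, 6, 9, 10, 12, 15, 18, 20, 25, 30, 36, 45, 50, 60, 75, 90, 100, 125, 150, 180, 225, 250, 300, 375, 450, 500, 750, 900, 1125, 1500, 2250
Sum = 1 + 2 + 3 + 4 + 5 + 6 + 9 + 10 + 12 + 15 + 18 + 20 + 25 + 30 + 36 + 45 + 50 + 60 + 75 + 90 + 100 + 125 + 150 + 180 + 225 + 250 + 300 + 375 + 450 + 500 + 750 + 900 + 1125 + 1500 + 2250 = 9696

No, 4500 is not perfect (9696 ≠ 4500)


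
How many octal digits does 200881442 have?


200881442 in base 8 = 1376232442
Number of digits = 10

10 digits (base 8)


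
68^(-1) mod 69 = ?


Use the extended Euclidean algorithm on (69, 68); each row r = 69*s + 68*t:
r=69, s=1, t=0
r=68, s=0, t=1
q=1: r=1, s=1, t=-1   [69*(1) + 68*(-1) = 1]
q=68: r=0, s=-68, t=69   [69*(-68) + 68*(69) = 0]
GCD = 1 with t = -1, so 68*(-1) ≡ 1 (mod 69)
Inverse = -1 mod 69 = 68
Check: 68 * 68 = 4624 ≡ 1 (mod 69)

68^(-1) ≡ 68 (mod 69)


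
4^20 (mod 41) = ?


4^1 mod 41 = 4
4^2 mod 41 = 16
4^3 mod 41 = 23
4^4 mod 41 = 10
4^5 mod 41 = 40
4^6 mod 41 = 37
4^7 mod 41 = 25
4^8 mod 41 = 18
4^9 mod 41 = 31
4^10 mod 41 = 1
4^11 mod 41 = 4
4^12 mod 41 = 16
4^13 mod 41 = 23
4^14 mod 41 = 10
4^15 mod 41 = 40
4^16 mod 41 = 37
4^17 mod 41 = 25
4^18 mod 41 = 18
4^19 mod 41 = 31
4^20 mod 41 = 1


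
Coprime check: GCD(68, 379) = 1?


Euclidean algorithm:
379 = 5 * 68 + 39
68 = 1 * 39 + 29
39 = 1 * 29 + 10
29 = 2 * 10 + 9
10 = 1 * 9 + 1
9 = 9 * 1 + 0
GCD(68, 379) = 1

Yes, coprime (GCD = 1)


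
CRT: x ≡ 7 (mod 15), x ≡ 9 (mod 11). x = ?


M = 15*11 = 165
M1 = M/15 = 11, M2 = M/11 = 15
M1^(-1) mod 15 = 11, M2^(-1) mod 11 = 3
x = 7*11*11 + 9*15*3 = 1252
1252 mod 165 = 97
Check: 97 mod 15 = 7 ✓, 97 mod 11 = 9 ✓

x ≡ 97 (mod 165)


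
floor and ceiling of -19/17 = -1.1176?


-19/17 = -1.1176
floor = -2
ceil = -1

floor = -2, ceil = -1


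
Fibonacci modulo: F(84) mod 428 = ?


F(k) mod 428 for k=1..84:
1, 1, 2, 3, 5, 8, 13, 21, 34, 55, 89, 144, 233, 377, 182, 131, 313, 16, 329, 345, 246, 163, 409, 144, 125, 269, 394, 235, 201, 8, 209, 217, 426, 215, 213, 0, 213, 213, 426, 211, 209, 420, 201, 193, 394, 159, 125, 284, 409, 265, 246, 83, 329, 412, 313, 297, 182, 51, 233, 284, 89, 373, 34, 407, 13, 420, 5, 425, 2, 427, 1, 0, 1, 1, 2, 3, 5, 8, 13, 21, 34, 55, 89, 144
F(84) mod 428 = 144


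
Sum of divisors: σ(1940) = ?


Divisors of 1940: 1, 2, 4, 5, 10, 20, 97, 194, 388, 485, 970, 1940
Sum = 1 + 2 + 4 + 5 + 10 + 20 + 97 + 194 + 388 + 485 + 970 + 1940 = 4116

σ(1940) = 4116


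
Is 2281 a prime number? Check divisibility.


Check divisors up to sqrt(2281) = 47.7598
No divisors found.
2281 is prime.

Yes, 2281 is prime


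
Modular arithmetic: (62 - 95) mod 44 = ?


62 - 95 = -33
-33 mod 44 = 11


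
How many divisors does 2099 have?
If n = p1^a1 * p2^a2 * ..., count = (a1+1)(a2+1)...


2099 = 2099^1
d(2099) = (1+1) = 2

2 divisors


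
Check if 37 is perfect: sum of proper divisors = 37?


Proper divisors of 37: 1
Sum = 1 = 1

No, 37 is not perfect (1 ≠ 37)


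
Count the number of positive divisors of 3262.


3262 = 2^1 × 7^1 × 233^1
d(3262) = (1+1) × (1+1) × (1+1) = 8

8 divisors


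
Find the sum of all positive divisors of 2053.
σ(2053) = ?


Divisors of 2053: 1, 2053
Sum = 1 + 2053 = 2054

σ(2053) = 2054


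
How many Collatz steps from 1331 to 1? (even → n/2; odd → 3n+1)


1331 → 3994 → 1997 → 5992 → 2996 → 1498 → 749 → 2248 → 1124 → 562 → 281 → 844 → 422 → 211 → 634 → 317 → 952 → 476 → 238 → 119 → 358 → 179 → 538 → 269 → 808 → 404 → 202 → 101 → 304 → 152 → 76 → 38 → 19 → 58 → 29 → 88 → 44 → 22 → 11 → 34 → 17 → 52 → 26 → 13 → 40 → 20 → 10 → 5 → 16 → 8 → 4 → 2 → 1
Total steps = 52

52 steps


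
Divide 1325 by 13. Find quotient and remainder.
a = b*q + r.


1325 = 13 * 101 + 12
Check: 1313 + 12 = 1325

q = 101, r = 12


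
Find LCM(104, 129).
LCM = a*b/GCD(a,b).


GCD(104, 129) = 1
LCM = 104*129/1 = 13416/1 = 13416

LCM = 13416


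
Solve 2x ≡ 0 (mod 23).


GCD(2, 23) = 1, unique solution
a^(-1) mod 23 = 12
x = 12 * 0 mod 23 = 0

x ≡ 0 (mod 23)


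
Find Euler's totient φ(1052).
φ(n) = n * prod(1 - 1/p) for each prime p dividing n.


1052 = 2^2 × 263
Prime factors: 2, 263
φ(1052) = 1052 × (1-1/2) × (1-1/263)
= 1052 × 1/2 × 262/263 = 524

φ(1052) = 524


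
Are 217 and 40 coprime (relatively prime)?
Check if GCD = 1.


Euclidean algorithm:
217 = 5 * 40 + 17
40 = 2 * 17 + 6
17 = 2 * 6 + 5
6 = 1 * 5 + 1
5 = 5 * 1 + 0
GCD(217, 40) = 1

Yes, coprime (GCD = 1)


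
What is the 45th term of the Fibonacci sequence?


Sequence: 1, 1, 2, 3, 5, 8, 13, 21, 34, 55, 89, 144, 233, 377, 610, 987, 1597, 2584, 4181, 6765, 10946, 17711, 28657, 46368, 75025, 121393, 196418, 317811, 514229, 832040, 1346269, 2178309, 3524578, 5702887, 9227465, 14930352, 24157817, 39088169, 63245986, 102334155, 165580141, 267914296, 433494437, 701408733, 1134903170
F(45) = 1134903170


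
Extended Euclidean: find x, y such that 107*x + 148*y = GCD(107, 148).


Tabular extended Euclidean (each row: r = 107*s + 148*t):
r=107, s=1, t=0
r=148, s=0, t=1
q=0: r=107, s=1, t=0   [107*(1) + 148*(0) = 107]
q=1: r=41, s=-1, t=1   [107*(-1) + 148*(1) = 41]
q=2: r=25, s=3, t=-2   [107*(3) + 148*(-2) = 25]
q=1: r=16, s=-4, t=3   [107*(-4) + 148*(3) = 16]
q=1: r=9, s=7, t=-5   [107*(7) + 148*(-5) = 9]
q=1: r=7, s=-11, t=8   [107*(-11) + 148*(8) = 7]
q=1: r=2, s=18, t=-13   [107*(18) + 148*(-13) = 2]
q=3: r=1, s=-65, t=47   [107*(-65) + 148*(47) = 1]
q=2: r=0, s=148, t=-107   [107*(148) + 148*(-107) = 0]
GCD = 1; from the row with r=1: x=-65, y=47
Check: 107*(-65) + 148*(47) = -6955 + 6956 = 1

GCD = 1, x = -65, y = 47


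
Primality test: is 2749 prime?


Check divisors up to sqrt(2749) = 52.4309
No divisors found.
2749 is prime.

Yes, 2749 is prime


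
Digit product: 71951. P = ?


7 × 1 × 9 × 5 × 1 = 315


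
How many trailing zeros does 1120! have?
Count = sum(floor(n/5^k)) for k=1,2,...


floor(1120/5) = 224
floor(1120/25) = 44
floor(1120/125) = 8
floor(1120/625) = 1
Total = 277

277 trailing zeros


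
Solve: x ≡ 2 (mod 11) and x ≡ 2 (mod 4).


M = 11*4 = 44
M1 = M/11 = 4, M2 = M/4 = 11
M1^(-1) mod 11 = 3, M2^(-1) mod 4 = 3
x = 2*4*3 + 2*11*3 = 90
90 mod 44 = 2
Check: 2 mod 11 = 2 ✓, 2 mod 4 = 2 ✓

x ≡ 2 (mod 44)


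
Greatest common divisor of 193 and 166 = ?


193 = 1 * 166 + 27
166 = 6 * 27 + 4
27 = 6 * 4 + 3
4 = 1 * 3 + 1
3 = 3 * 1 + 0
GCD = 1


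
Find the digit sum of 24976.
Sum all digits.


2 + 4 + 9 + 7 + 6 = 28


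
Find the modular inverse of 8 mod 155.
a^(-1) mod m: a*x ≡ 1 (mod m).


Use the extended Euclidean algorithm on (155, 8); each row r = 155*s + 8*t:
r=155, s=1, t=0
r=8, s=0, t=1
q=19: r=3, s=1, t=-19   [155*(1) + 8*(-19) = 3]
q=2: r=2, s=-2, t=39   [155*(-2) + 8*(39) = 2]
q=1: r=1, s=3, t=-58   [155*(3) + 8*(-58) = 1]
q=2: r=0, s=-8, t=155   [155*(-8) + 8*(155) = 0]
GCD = 1 with t = -58, so 8*(-58) ≡ 1 (mod 155)
Inverse = -58 mod 155 = 97
Check: 8 * 97 = 776 ≡ 1 (mod 155)

8^(-1) ≡ 97 (mod 155)


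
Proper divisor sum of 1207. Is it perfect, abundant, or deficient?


Proper divisors: 1, 17, 71
Sum = 1 + 17 + 71 = 89
89 < 1207 → deficient

s(1207) = 89 (deficient)


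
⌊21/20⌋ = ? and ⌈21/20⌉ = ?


21/20 = 1.0500
floor = 1
ceil = 2

floor = 1, ceil = 2


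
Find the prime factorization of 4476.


4476 / 2 = 2238
2238 / 2 = 1119
1119 / 3 = 373
373 / 373 = 1
4476 = 2^2 × 3 × 373


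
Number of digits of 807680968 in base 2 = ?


807680968 in base 2 = 110000001001000011101111001000
Number of digits = 30

30 digits (base 2)


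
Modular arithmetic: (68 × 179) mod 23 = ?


68 × 179 = 12172
12172 mod 23 = 5


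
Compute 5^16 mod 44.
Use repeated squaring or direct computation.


5^1 mod 44 = 5
5^2 mod 44 = 25
5^3 mod 44 = 37
5^4 mod 44 = 9
5^5 mod 44 = 1
5^6 mod 44 = 5
5^7 mod 44 = 25
5^8 mod 44 = 37
5^9 mod 44 = 9
5^10 mod 44 = 1
5^11 mod 44 = 5
5^12 mod 44 = 25
5^13 mod 44 = 37
5^14 mod 44 = 9
5^15 mod 44 = 1
5^16 mod 44 = 5


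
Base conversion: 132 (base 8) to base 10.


132 (base 8) = 90 (decimal)
90 (decimal) = 90 (base 10)


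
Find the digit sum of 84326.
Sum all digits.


8 + 4 + 3 + 2 + 6 = 23


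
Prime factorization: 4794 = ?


4794 / 2 = 2397
2397 / 3 = 799
799 / 17 = 47
47 / 47 = 1
4794 = 2 × 3 × 17 × 47


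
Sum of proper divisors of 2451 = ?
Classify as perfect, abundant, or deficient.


Proper divisors: 1, 3, 19, 43, 57, 129, 817
Sum = 1 + 3 + 19 + 43 + 57 + 129 + 817 = 1069
1069 < 2451 → deficient

s(2451) = 1069 (deficient)


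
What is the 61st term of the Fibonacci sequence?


Sequence: 1, 1, 2, 3, 5, 8, 13, 21, 34, 55, 89, 144, 233, 377, 610, 987, 1597, 2584, 4181, 6765, 10946, 17711, 28657, 46368, 75025, 121393, 196418, 317811, 514229, 832040, 1346269, 2178309, 3524578, 5702887, 9227465, 14930352, 24157817, 39088169, 63245986, 102334155, 165580141, 267914296, 433494437, 701408733, 1134903170, 1836311903, 2971215073, 4807526976, 7778742049, 12586269025, 20365011074, 32951280099, 53316291173, 86267571272, 139583862445, 225851433717, 365435296162, 591286729879, 956722026041, 1548008755920, 2504730781961
F(61) = 2504730781961


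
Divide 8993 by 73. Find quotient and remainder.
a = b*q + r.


8993 = 73 * 123 + 14
Check: 8979 + 14 = 8993

q = 123, r = 14


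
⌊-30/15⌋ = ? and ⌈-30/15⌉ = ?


-30/15 = -2.0000
floor = -2
ceil = -2

floor = -2, ceil = -2


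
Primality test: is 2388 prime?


2388 / 2 = 1194 (exact division)
2388 is NOT prime.

No, 2388 is not prime


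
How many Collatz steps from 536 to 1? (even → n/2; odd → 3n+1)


536 → 268 → 134 → 67 → 202 → 101 → 304 → 152 → 76 → 38 → 19 → 58 → 29 → 88 → 44 → 22 → 11 → 34 → 17 → 52 → 26 → 13 → 40 → 20 → 10 → 5 → 16 → 8 → 4 → 2 → 1
Total steps = 30

30 steps


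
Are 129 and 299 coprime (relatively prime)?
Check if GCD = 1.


Euclidean algorithm:
299 = 2 * 129 + 41
129 = 3 * 41 + 6
41 = 6 * 6 + 5
6 = 1 * 5 + 1
5 = 5 * 1 + 0
GCD(129, 299) = 1

Yes, coprime (GCD = 1)


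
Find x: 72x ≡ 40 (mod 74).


GCD(72, 74) = 2 divides 40
Divide: 36x ≡ 20 (mod 37)
x ≡ 17 (mod 37)


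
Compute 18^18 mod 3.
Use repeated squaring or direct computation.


18^1 mod 3 = 0
18^2 mod 3 = 0
18^3 mod 3 = 0
18^4 mod 3 = 0
18^5 mod 3 = 0
18^6 mod 3 = 0
18^7 mod 3 = 0
18^8 mod 3 = 0
18^9 mod 3 = 0
18^10 mod 3 = 0
18^11 mod 3 = 0
18^12 mod 3 = 0
18^13 mod 3 = 0
18^14 mod 3 = 0
18^15 mod 3 = 0
18^16 mod 3 = 0
18^17 mod 3 = 0
18^18 mod 3 = 0


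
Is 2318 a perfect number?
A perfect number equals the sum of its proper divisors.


Proper divisors of 2318: 1, 2, 19, 38, 61, 122, 1159
Sum = 1 + 2 + 19 + 38 + 61 + 122 + 1159 = 1402

No, 2318 is not perfect (1402 ≠ 2318)


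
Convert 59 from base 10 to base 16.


59 (base 10) = 59 (decimal)
59 (decimal) = 3B (base 16)


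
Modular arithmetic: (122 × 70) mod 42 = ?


122 × 70 = 8540
8540 mod 42 = 14


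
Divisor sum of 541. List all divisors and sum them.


Divisors of 541: 1, 541
Sum = 1 + 541 = 542

σ(541) = 542


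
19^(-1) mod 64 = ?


Use the extended Euclidean algorithm on (64, 19); each row r = 64*s + 19*t:
r=64, s=1, t=0
r=19, s=0, t=1
q=3: r=7, s=1, t=-3   [64*(1) + 19*(-3) = 7]
q=2: r=5, s=-2, t=7   [64*(-2) + 19*(7) = 5]
q=1: r=2, s=3, t=-10   [64*(3) + 19*(-10) = 2]
q=2: r=1, s=-8, t=27   [64*(-8) + 19*(27) = 1]
q=2: r=0, s=19, t=-64   [64*(19) + 19*(-64) = 0]
GCD = 1 with t = 27, so 19*(27) ≡ 1 (mod 64)
Inverse = 27 mod 64 = 27
Check: 19 * 27 = 513 ≡ 1 (mod 64)

19^(-1) ≡ 27 (mod 64)


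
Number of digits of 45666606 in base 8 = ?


45666606 in base 8 = 256150456
Number of digits = 9

9 digits (base 8)


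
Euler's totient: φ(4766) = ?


4766 = 2 × 2383
Prime factors: 2, 2383
φ(4766) = 4766 × (1-1/2) × (1-1/2383)
= 4766 × 1/2 × 2382/2383 = 2382

φ(4766) = 2382


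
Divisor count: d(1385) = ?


1385 = 5^1 × 277^1
d(1385) = (1+1) × (1+1) = 4

4 divisors


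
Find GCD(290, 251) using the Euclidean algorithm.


290 = 1 * 251 + 39
251 = 6 * 39 + 17
39 = 2 * 17 + 5
17 = 3 * 5 + 2
5 = 2 * 2 + 1
2 = 2 * 1 + 0
GCD = 1


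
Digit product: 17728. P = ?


1 × 7 × 7 × 2 × 8 = 784


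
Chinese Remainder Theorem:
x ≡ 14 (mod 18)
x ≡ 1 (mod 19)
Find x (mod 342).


M = 18*19 = 342
M1 = M/18 = 19, M2 = M/19 = 18
M1^(-1) mod 18 = 1, M2^(-1) mod 19 = 18
x = 14*19*1 + 1*18*18 = 590
590 mod 342 = 248
Check: 248 mod 18 = 14 ✓, 248 mod 19 = 1 ✓

x ≡ 248 (mod 342)


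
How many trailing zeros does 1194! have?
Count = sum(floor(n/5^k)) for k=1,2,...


floor(1194/5) = 238
floor(1194/25) = 47
floor(1194/125) = 9
floor(1194/625) = 1
Total = 295

295 trailing zeros


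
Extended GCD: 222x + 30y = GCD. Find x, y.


Tabular extended Euclidean (each row: r = 222*s + 30*t):
r=222, s=1, t=0
r=30, s=0, t=1
q=7: r=12, s=1, t=-7   [222*(1) + 30*(-7) = 12]
q=2: r=6, s=-2, t=15   [222*(-2) + 30*(15) = 6]
q=2: r=0, s=5, t=-37   [222*(5) + 30*(-37) = 0]
GCD = 6; from the row with r=6: x=-2, y=15
Check: 222*(-2) + 30*(15) = -444 + 450 = 6

GCD = 6, x = -2, y = 15


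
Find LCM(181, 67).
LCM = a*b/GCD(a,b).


GCD(181, 67) = 1
LCM = 181*67/1 = 12127/1 = 12127

LCM = 12127


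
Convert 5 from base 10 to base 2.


5 (base 10) = 5 (decimal)
5 (decimal) = 101 (base 2)


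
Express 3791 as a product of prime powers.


3791 / 17 = 223
223 / 223 = 1
3791 = 17 × 223


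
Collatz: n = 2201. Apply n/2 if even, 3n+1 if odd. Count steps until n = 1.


2201 → 6604 → 3302 → 1651 → 4954 → 2477 → 7432 → 3716 → 1858 → 929 → 2788 → 1394 → 697 → 2092 → 1046 → 523 → 1570 → 785 → 2356 → 1178 → 589 → 1768 → 884 → 442 → 221 → 664 → 332 → 166 → 83 → 250 → 125 → 376 → 188 → 94 → 47 → 142 → 71 → 214 → 107 → 322 → 161 → 484 → 242 → 121 → 364 → 182 → 91 → 274 → 137 → 412 → 206 → 103 → 310 → 155 → 466 → 233 → 700 → 350 → 175 → 526 → 263 → 790 → 395 → 1186 → 593 → 1780 → 890 → 445 → 1336 → 668 → 334 → 167 → 502 → 251 → 754 → 377 → 1132 → 566 → 283 → 850 → 425 → 1276 → 638 → 319 → 958 → 479 → 1438 → 719 → 2158 → 1079 → 3238 → 1619 → 4858 → 2429 → 7288 → 3644 → 1822 → 911 → 2734 → 1367 → 4102 → 2051 → 6154 → 3077 → 9232 → 4616 → 2308 → 1154 → 577 → 1732 → 866 → 433 → 1300 → 650 → 325 → 976 → 488 → 244 → 122 → 61 → 184 → 92 → 46 → 23 → 70 → 35 → 106 → 53 → 160 → 80 → 40 → 20 → 10 → 5 → 16 → 8 → 4 → 2 → 1
Total steps = 138

138 steps


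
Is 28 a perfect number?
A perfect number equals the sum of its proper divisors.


Proper divisors of 28: 1, 2, 4, 7, 14
Sum = 1 + 2 + 4 + 7 + 14 = 28

Yes, 28 is perfect (28 = 28)


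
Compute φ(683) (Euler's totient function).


683 = 683
Prime factors: 683
φ(683) = 683 × (1-1/683)
= 683 × 682/683 = 682

φ(683) = 682


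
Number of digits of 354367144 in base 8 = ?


354367144 in base 8 = 2507633250
Number of digits = 10

10 digits (base 8)


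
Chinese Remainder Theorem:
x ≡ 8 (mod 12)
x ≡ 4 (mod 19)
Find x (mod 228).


M = 12*19 = 228
M1 = M/12 = 19, M2 = M/19 = 12
M1^(-1) mod 12 = 7, M2^(-1) mod 19 = 8
x = 8*19*7 + 4*12*8 = 1448
1448 mod 228 = 80
Check: 80 mod 12 = 8 ✓, 80 mod 19 = 4 ✓

x ≡ 80 (mod 228)


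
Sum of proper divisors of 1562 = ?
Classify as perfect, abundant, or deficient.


Proper divisors: 1, 2, 11, 22, 71, 142, 781
Sum = 1 + 2 + 11 + 22 + 71 + 142 + 781 = 1030
1030 < 1562 → deficient

s(1562) = 1030 (deficient)


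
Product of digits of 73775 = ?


7 × 3 × 7 × 7 × 5 = 5145


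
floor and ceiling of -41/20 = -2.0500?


-41/20 = -2.0500
floor = -3
ceil = -2

floor = -3, ceil = -2


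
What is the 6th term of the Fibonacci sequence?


Sequence: 1, 1, 2, 3, 5, 8
F(6) = 8


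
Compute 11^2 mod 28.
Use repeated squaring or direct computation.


11^1 mod 28 = 11
11^2 mod 28 = 9


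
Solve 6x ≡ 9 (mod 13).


GCD(6, 13) = 1, unique solution
a^(-1) mod 13 = 11
x = 11 * 9 mod 13 = 8

x ≡ 8 (mod 13)


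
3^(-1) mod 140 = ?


Use the extended Euclidean algorithm on (140, 3); each row r = 140*s + 3*t:
r=140, s=1, t=0
r=3, s=0, t=1
q=46: r=2, s=1, t=-46   [140*(1) + 3*(-46) = 2]
q=1: r=1, s=-1, t=47   [140*(-1) + 3*(47) = 1]
q=2: r=0, s=3, t=-140   [140*(3) + 3*(-140) = 0]
GCD = 1 with t = 47, so 3*(47) ≡ 1 (mod 140)
Inverse = 47 mod 140 = 47
Check: 3 * 47 = 141 ≡ 1 (mod 140)

3^(-1) ≡ 47 (mod 140)


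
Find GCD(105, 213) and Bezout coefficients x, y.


Tabular extended Euclidean (each row: r = 105*s + 213*t):
r=105, s=1, t=0
r=213, s=0, t=1
q=0: r=105, s=1, t=0   [105*(1) + 213*(0) = 105]
q=2: r=3, s=-2, t=1   [105*(-2) + 213*(1) = 3]
q=35: r=0, s=71, t=-35   [105*(71) + 213*(-35) = 0]
GCD = 3; from the row with r=3: x=-2, y=1
Check: 105*(-2) + 213*(1) = -210 + 213 = 3

GCD = 3, x = -2, y = 1


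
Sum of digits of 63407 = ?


6 + 3 + 4 + 0 + 7 = 20


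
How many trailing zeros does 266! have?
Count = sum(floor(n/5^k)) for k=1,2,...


floor(266/5) = 53
floor(266/25) = 10
floor(266/125) = 2
Total = 65

65 trailing zeros


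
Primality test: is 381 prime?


381 / 3 = 127 (exact division)
381 is NOT prime.

No, 381 is not prime


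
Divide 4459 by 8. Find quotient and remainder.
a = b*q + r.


4459 = 8 * 557 + 3
Check: 4456 + 3 = 4459

q = 557, r = 3


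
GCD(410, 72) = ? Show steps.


410 = 5 * 72 + 50
72 = 1 * 50 + 22
50 = 2 * 22 + 6
22 = 3 * 6 + 4
6 = 1 * 4 + 2
4 = 2 * 2 + 0
GCD = 2


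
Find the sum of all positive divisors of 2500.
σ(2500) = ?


Divisors of 2500: 1, 2, 4, 5, 10, 20, 25, 50, 100, 125, 250, 500, 625, 1250, 2500
Sum = 1 + 2 + 4 + 5 + 10 + 20 + 25 + 50 + 100 + 125 + 250 + 500 + 625 + 1250 + 2500 = 5467

σ(2500) = 5467


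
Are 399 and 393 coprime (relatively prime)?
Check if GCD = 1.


Euclidean algorithm:
399 = 1 * 393 + 6
393 = 65 * 6 + 3
6 = 2 * 3 + 0
GCD(399, 393) = 3

No, not coprime (GCD = 3)


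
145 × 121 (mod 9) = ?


145 × 121 = 17545
17545 mod 9 = 4


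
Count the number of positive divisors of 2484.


2484 = 2^2 × 3^3 × 23^1
d(2484) = (2+1) × (3+1) × (1+1) = 24

24 divisors


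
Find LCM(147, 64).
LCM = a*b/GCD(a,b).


GCD(147, 64) = 1
LCM = 147*64/1 = 9408/1 = 9408

LCM = 9408


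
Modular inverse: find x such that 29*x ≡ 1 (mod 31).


Use the extended Euclidean algorithm on (31, 29); each row r = 31*s + 29*t:
r=31, s=1, t=0
r=29, s=0, t=1
q=1: r=2, s=1, t=-1   [31*(1) + 29*(-1) = 2]
q=14: r=1, s=-14, t=15   [31*(-14) + 29*(15) = 1]
q=2: r=0, s=29, t=-31   [31*(29) + 29*(-31) = 0]
GCD = 1 with t = 15, so 29*(15) ≡ 1 (mod 31)
Inverse = 15 mod 31 = 15
Check: 29 * 15 = 435 ≡ 1 (mod 31)

29^(-1) ≡ 15 (mod 31)


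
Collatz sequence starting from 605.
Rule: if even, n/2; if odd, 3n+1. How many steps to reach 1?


605 → 1816 → 908 → 454 → 227 → 682 → 341 → 1024 → 512 → 256 → 128 → 64 → 32 → 16 → 8 → 4 → 2 → 1
Total steps = 17

17 steps


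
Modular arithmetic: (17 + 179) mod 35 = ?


17 + 179 = 196
196 mod 35 = 21


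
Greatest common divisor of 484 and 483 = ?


484 = 1 * 483 + 1
483 = 483 * 1 + 0
GCD = 1


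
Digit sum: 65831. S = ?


6 + 5 + 8 + 3 + 1 = 23


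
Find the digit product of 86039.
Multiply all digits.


8 × 6 × 0 × 3 × 9 = 0


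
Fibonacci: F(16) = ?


Sequence: 1, 1, 2, 3, 5, 8, 13, 21, 34, 55, 89, 144, 233, 377, 610, 987
F(16) = 987


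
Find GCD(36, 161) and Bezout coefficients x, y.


Tabular extended Euclidean (each row: r = 36*s + 161*t):
r=36, s=1, t=0
r=161, s=0, t=1
q=0: r=36, s=1, t=0   [36*(1) + 161*(0) = 36]
q=4: r=17, s=-4, t=1   [36*(-4) + 161*(1) = 17]
q=2: r=2, s=9, t=-2   [36*(9) + 161*(-2) = 2]
q=8: r=1, s=-76, t=17   [36*(-76) + 161*(17) = 1]
q=2: r=0, s=161, t=-36   [36*(161) + 161*(-36) = 0]
GCD = 1; from the row with r=1: x=-76, y=17
Check: 36*(-76) + 161*(17) = -2736 + 2737 = 1

GCD = 1, x = -76, y = 17


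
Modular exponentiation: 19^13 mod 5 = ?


19^1 mod 5 = 4
19^2 mod 5 = 1
19^3 mod 5 = 4
19^4 mod 5 = 1
19^5 mod 5 = 4
19^6 mod 5 = 1
19^7 mod 5 = 4
19^8 mod 5 = 1
19^9 mod 5 = 4
19^10 mod 5 = 1
19^11 mod 5 = 4
19^12 mod 5 = 1
19^13 mod 5 = 4


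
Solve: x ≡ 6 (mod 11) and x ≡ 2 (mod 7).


M = 11*7 = 77
M1 = M/11 = 7, M2 = M/7 = 11
M1^(-1) mod 11 = 8, M2^(-1) mod 7 = 2
x = 6*7*8 + 2*11*2 = 380
380 mod 77 = 72
Check: 72 mod 11 = 6 ✓, 72 mod 7 = 2 ✓

x ≡ 72 (mod 77)


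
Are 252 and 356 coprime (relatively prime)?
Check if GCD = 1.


Euclidean algorithm:
356 = 1 * 252 + 104
252 = 2 * 104 + 44
104 = 2 * 44 + 16
44 = 2 * 16 + 12
16 = 1 * 12 + 4
12 = 3 * 4 + 0
GCD(252, 356) = 4

No, not coprime (GCD = 4)


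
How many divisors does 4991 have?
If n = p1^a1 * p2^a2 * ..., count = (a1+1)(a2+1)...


4991 = 7^1 × 23^1 × 31^1
d(4991) = (1+1) × (1+1) × (1+1) = 8

8 divisors


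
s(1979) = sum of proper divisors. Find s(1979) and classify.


Proper divisors: 1
Sum = 1 = 1
1 < 1979 → deficient

s(1979) = 1 (deficient)


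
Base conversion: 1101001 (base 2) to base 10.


1101001 (base 2) = 105 (decimal)
105 (decimal) = 105 (base 10)


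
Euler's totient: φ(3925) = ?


3925 = 5^2 × 157
Prime factors: 5, 157
φ(3925) = 3925 × (1-1/5) × (1-1/157)
= 3925 × 4/5 × 156/157 = 3120

φ(3925) = 3120


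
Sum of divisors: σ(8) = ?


Divisors of 8: 1, 2, 4, 8
Sum = 1 + 2 + 4 + 8 = 15

σ(8) = 15


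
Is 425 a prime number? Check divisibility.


425 / 5 = 85 (exact division)
425 is NOT prime.

No, 425 is not prime


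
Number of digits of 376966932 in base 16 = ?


376966932 in base 16 = 16780F14
Number of digits = 8

8 digits (base 16)


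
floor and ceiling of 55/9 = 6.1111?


55/9 = 6.1111
floor = 6
ceil = 7

floor = 6, ceil = 7


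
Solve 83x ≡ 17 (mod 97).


GCD(83, 97) = 1, unique solution
a^(-1) mod 97 = 90
x = 90 * 17 mod 97 = 75

x ≡ 75 (mod 97)


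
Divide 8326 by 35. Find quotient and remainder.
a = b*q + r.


8326 = 35 * 237 + 31
Check: 8295 + 31 = 8326

q = 237, r = 31


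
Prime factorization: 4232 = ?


4232 / 2 = 2116
2116 / 2 = 1058
1058 / 2 = 529
529 / 23 = 23
23 / 23 = 1
4232 = 2^3 × 23^2


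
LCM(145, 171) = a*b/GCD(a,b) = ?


GCD(145, 171) = 1
LCM = 145*171/1 = 24795/1 = 24795

LCM = 24795


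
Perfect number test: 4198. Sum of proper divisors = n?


Proper divisors of 4198: 1, 2, 2099
Sum = 1 + 2 + 2099 = 2102

No, 4198 is not perfect (2102 ≠ 4198)


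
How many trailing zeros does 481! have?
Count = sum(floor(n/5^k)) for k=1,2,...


floor(481/5) = 96
floor(481/25) = 19
floor(481/125) = 3
Total = 118

118 trailing zeros


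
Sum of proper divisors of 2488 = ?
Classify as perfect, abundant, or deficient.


Proper divisors: 1, 2, 4, 8, 311, 622, 1244
Sum = 1 + 2 + 4 + 8 + 311 + 622 + 1244 = 2192
2192 < 2488 → deficient

s(2488) = 2192 (deficient)


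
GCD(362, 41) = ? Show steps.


362 = 8 * 41 + 34
41 = 1 * 34 + 7
34 = 4 * 7 + 6
7 = 1 * 6 + 1
6 = 6 * 1 + 0
GCD = 1


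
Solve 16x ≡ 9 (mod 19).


GCD(16, 19) = 1, unique solution
a^(-1) mod 19 = 6
x = 6 * 9 mod 19 = 16

x ≡ 16 (mod 19)


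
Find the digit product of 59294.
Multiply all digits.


5 × 9 × 2 × 9 × 4 = 3240


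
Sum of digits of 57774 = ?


5 + 7 + 7 + 7 + 4 = 30


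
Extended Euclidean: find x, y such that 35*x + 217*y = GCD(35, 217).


Tabular extended Euclidean (each row: r = 35*s + 217*t):
r=35, s=1, t=0
r=217, s=0, t=1
q=0: r=35, s=1, t=0   [35*(1) + 217*(0) = 35]
q=6: r=7, s=-6, t=1   [35*(-6) + 217*(1) = 7]
q=5: r=0, s=31, t=-5   [35*(31) + 217*(-5) = 0]
GCD = 7; from the row with r=7: x=-6, y=1
Check: 35*(-6) + 217*(1) = -210 + 217 = 7

GCD = 7, x = -6, y = 1


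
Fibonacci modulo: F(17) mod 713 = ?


F(k) mod 713 for k=1..17:
1, 1, 2, 3, 5, 8, 13, 21, 34, 55, 89, 144, 233, 377, 610, 274, 171
F(17) mod 713 = 171


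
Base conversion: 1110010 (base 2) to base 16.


1110010 (base 2) = 114 (decimal)
114 (decimal) = 72 (base 16)


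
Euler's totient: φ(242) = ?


242 = 2 × 11^2
Prime factors: 2, 11
φ(242) = 242 × (1-1/2) × (1-1/11)
= 242 × 1/2 × 10/11 = 110

φ(242) = 110


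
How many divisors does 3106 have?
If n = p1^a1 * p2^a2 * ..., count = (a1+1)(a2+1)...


3106 = 2^1 × 1553^1
d(3106) = (1+1) × (1+1) = 4

4 divisors


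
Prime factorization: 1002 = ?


1002 / 2 = 501
501 / 3 = 167
167 / 167 = 1
1002 = 2 × 3 × 167


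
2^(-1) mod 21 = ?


Use the extended Euclidean algorithm on (21, 2); each row r = 21*s + 2*t:
r=21, s=1, t=0
r=2, s=0, t=1
q=10: r=1, s=1, t=-10   [21*(1) + 2*(-10) = 1]
q=2: r=0, s=-2, t=21   [21*(-2) + 2*(21) = 0]
GCD = 1 with t = -10, so 2*(-10) ≡ 1 (mod 21)
Inverse = -10 mod 21 = 11
Check: 2 * 11 = 22 ≡ 1 (mod 21)

2^(-1) ≡ 11 (mod 21)


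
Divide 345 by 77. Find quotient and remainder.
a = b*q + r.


345 = 77 * 4 + 37
Check: 308 + 37 = 345

q = 4, r = 37


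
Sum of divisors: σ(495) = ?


Divisors of 495: 1, 3, 5, 9, 11, 15, 33, 45, 55, 99, 165, 495
Sum = 1 + 3 + 5 + 9 + 11 + 15 + 33 + 45 + 55 + 99 + 165 + 495 = 936

σ(495) = 936


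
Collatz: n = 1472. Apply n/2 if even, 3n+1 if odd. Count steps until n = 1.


1472 → 736 → 368 → 184 → 92 → 46 → 23 → 70 → 35 → 106 → 53 → 160 → 80 → 40 → 20 → 10 → 5 → 16 → 8 → 4 → 2 → 1
Total steps = 21

21 steps


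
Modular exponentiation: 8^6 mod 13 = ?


8^1 mod 13 = 8
8^2 mod 13 = 12
8^3 mod 13 = 5
8^4 mod 13 = 1
8^5 mod 13 = 8
8^6 mod 13 = 12


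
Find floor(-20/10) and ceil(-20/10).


-20/10 = -2.0000
floor = -2
ceil = -2

floor = -2, ceil = -2


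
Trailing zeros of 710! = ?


floor(710/5) = 142
floor(710/25) = 28
floor(710/125) = 5
floor(710/625) = 1
Total = 176

176 trailing zeros


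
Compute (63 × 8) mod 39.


63 × 8 = 504
504 mod 39 = 36


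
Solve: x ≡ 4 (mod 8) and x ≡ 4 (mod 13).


M = 8*13 = 104
M1 = M/8 = 13, M2 = M/13 = 8
M1^(-1) mod 8 = 5, M2^(-1) mod 13 = 5
x = 4*13*5 + 4*8*5 = 420
420 mod 104 = 4
Check: 4 mod 8 = 4 ✓, 4 mod 13 = 4 ✓

x ≡ 4 (mod 104)


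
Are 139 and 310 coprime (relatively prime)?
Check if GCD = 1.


Euclidean algorithm:
310 = 2 * 139 + 32
139 = 4 * 32 + 11
32 = 2 * 11 + 10
11 = 1 * 10 + 1
10 = 10 * 1 + 0
GCD(139, 310) = 1

Yes, coprime (GCD = 1)


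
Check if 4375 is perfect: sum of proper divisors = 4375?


Proper divisors of 4375: 1, 5, 7, 25, 35, 125, 175, 625, 875
Sum = 1 + 5 + 7 + 25 + 35 + 125 + 175 + 625 + 875 = 1873

No, 4375 is not perfect (1873 ≠ 4375)


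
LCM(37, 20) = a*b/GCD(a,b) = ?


GCD(37, 20) = 1
LCM = 37*20/1 = 740/1 = 740

LCM = 740


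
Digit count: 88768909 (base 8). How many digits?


88768909 in base 8 = 522500615
Number of digits = 9

9 digits (base 8)


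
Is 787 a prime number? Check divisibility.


Check divisors up to sqrt(787) = 28.0535
No divisors found.
787 is prime.

Yes, 787 is prime


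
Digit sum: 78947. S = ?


7 + 8 + 9 + 4 + 7 = 35


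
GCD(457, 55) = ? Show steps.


457 = 8 * 55 + 17
55 = 3 * 17 + 4
17 = 4 * 4 + 1
4 = 4 * 1 + 0
GCD = 1


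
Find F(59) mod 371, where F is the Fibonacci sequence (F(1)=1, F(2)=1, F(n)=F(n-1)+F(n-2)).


F(k) mod 371 for k=1..59:
1, 1, 2, 3, 5, 8, 13, 21, 34, 55, 89, 144, 233, 6, 239, 245, 113, 358, 100, 87, 187, 274, 90, 364, 83, 76, 159, 235, 23, 258, 281, 168, 78, 246, 324, 199, 152, 351, 132, 112, 244, 356, 229, 214, 72, 286, 358, 273, 260, 162, 51, 213, 264, 106, 370, 105, 104, 209, 313
F(59) mod 371 = 313


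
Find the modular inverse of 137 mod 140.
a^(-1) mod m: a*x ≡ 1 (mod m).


Use the extended Euclidean algorithm on (140, 137); each row r = 140*s + 137*t:
r=140, s=1, t=0
r=137, s=0, t=1
q=1: r=3, s=1, t=-1   [140*(1) + 137*(-1) = 3]
q=45: r=2, s=-45, t=46   [140*(-45) + 137*(46) = 2]
q=1: r=1, s=46, t=-47   [140*(46) + 137*(-47) = 1]
q=2: r=0, s=-137, t=140   [140*(-137) + 137*(140) = 0]
GCD = 1 with t = -47, so 137*(-47) ≡ 1 (mod 140)
Inverse = -47 mod 140 = 93
Check: 137 * 93 = 12741 ≡ 1 (mod 140)

137^(-1) ≡ 93 (mod 140)


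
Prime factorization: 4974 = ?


4974 / 2 = 2487
2487 / 3 = 829
829 / 829 = 1
4974 = 2 × 3 × 829


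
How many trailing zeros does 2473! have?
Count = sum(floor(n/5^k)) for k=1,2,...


floor(2473/5) = 494
floor(2473/25) = 98
floor(2473/125) = 19
floor(2473/625) = 3
Total = 614

614 trailing zeros


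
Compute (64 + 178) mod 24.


64 + 178 = 242
242 mod 24 = 2


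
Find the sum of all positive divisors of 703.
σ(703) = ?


Divisors of 703: 1, 19, 37, 703
Sum = 1 + 19 + 37 + 703 = 760

σ(703) = 760


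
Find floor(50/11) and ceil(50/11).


50/11 = 4.5455
floor = 4
ceil = 5

floor = 4, ceil = 5


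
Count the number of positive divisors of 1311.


1311 = 3^1 × 19^1 × 23^1
d(1311) = (1+1) × (1+1) × (1+1) = 8

8 divisors


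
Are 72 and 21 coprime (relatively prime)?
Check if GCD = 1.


Euclidean algorithm:
72 = 3 * 21 + 9
21 = 2 * 9 + 3
9 = 3 * 3 + 0
GCD(72, 21) = 3

No, not coprime (GCD = 3)


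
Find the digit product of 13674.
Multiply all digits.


1 × 3 × 6 × 7 × 4 = 504


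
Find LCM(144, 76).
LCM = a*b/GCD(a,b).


GCD(144, 76) = 4
LCM = 144*76/4 = 10944/4 = 2736

LCM = 2736


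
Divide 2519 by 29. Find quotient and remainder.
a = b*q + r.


2519 = 29 * 86 + 25
Check: 2494 + 25 = 2519

q = 86, r = 25


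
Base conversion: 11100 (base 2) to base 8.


11100 (base 2) = 28 (decimal)
28 (decimal) = 34 (base 8)


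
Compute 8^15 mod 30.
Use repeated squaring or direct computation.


8^1 mod 30 = 8
8^2 mod 30 = 4
8^3 mod 30 = 2
8^4 mod 30 = 16
8^5 mod 30 = 8
8^6 mod 30 = 4
8^7 mod 30 = 2
8^8 mod 30 = 16
8^9 mod 30 = 8
8^10 mod 30 = 4
8^11 mod 30 = 2
8^12 mod 30 = 16
8^13 mod 30 = 8
8^14 mod 30 = 4
8^15 mod 30 = 2


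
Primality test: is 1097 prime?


Check divisors up to sqrt(1097) = 33.1210
No divisors found.
1097 is prime.

Yes, 1097 is prime


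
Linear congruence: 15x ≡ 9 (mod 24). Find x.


GCD(15, 24) = 3 divides 9
Divide: 5x ≡ 3 (mod 8)
x ≡ 7 (mod 8)


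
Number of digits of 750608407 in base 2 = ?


750608407 in base 2 = 101100101111010110000000010111
Number of digits = 30

30 digits (base 2)


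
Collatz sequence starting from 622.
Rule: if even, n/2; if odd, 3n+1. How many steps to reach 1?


622 → 311 → 934 → 467 → 1402 → 701 → 2104 → 1052 → 526 → 263 → 790 → 395 → 1186 → 593 → 1780 → 890 → 445 → 1336 → 668 → 334 → 167 → 502 → 251 → 754 → 377 → 1132 → 566 → 283 → 850 → 425 → 1276 → 638 → 319 → 958 → 479 → 1438 → 719 → 2158 → 1079 → 3238 → 1619 → 4858 → 2429 → 7288 → 3644 → 1822 → 911 → 2734 → 1367 → 4102 → 2051 → 6154 → 3077 → 9232 → 4616 → 2308 → 1154 → 577 → 1732 → 866 → 433 → 1300 → 650 → 325 → 976 → 488 → 244 → 122 → 61 → 184 → 92 → 46 → 23 → 70 → 35 → 106 → 53 → 160 → 80 → 40 → 20 → 10 → 5 → 16 → 8 → 4 → 2 → 1
Total steps = 87

87 steps


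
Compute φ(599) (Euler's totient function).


599 = 599
Prime factors: 599
φ(599) = 599 × (1-1/599)
= 599 × 598/599 = 598

φ(599) = 598


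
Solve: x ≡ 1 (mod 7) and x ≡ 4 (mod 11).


M = 7*11 = 77
M1 = M/7 = 11, M2 = M/11 = 7
M1^(-1) mod 7 = 2, M2^(-1) mod 11 = 8
x = 1*11*2 + 4*7*8 = 246
246 mod 77 = 15
Check: 15 mod 7 = 1 ✓, 15 mod 11 = 4 ✓

x ≡ 15 (mod 77)


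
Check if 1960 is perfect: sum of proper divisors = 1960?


Proper divisors of 1960: 1, 2, 4, 5, 7, 8, 10, 14, 20, 28, 35, 40, 49, 56, 70, 98, 140, 196, 245, 280, 392, 490, 980
Sum = 1 + 2 + 4 + 5 + 7 + 8 + 10 + 14 + 20 + 28 + 35 + 40 + 49 + 56 + 70 + 98 + 140 + 196 + 245 + 280 + 392 + 490 + 980 = 3170

No, 1960 is not perfect (3170 ≠ 1960)


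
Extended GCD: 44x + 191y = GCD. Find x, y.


Tabular extended Euclidean (each row: r = 44*s + 191*t):
r=44, s=1, t=0
r=191, s=0, t=1
q=0: r=44, s=1, t=0   [44*(1) + 191*(0) = 44]
q=4: r=15, s=-4, t=1   [44*(-4) + 191*(1) = 15]
q=2: r=14, s=9, t=-2   [44*(9) + 191*(-2) = 14]
q=1: r=1, s=-13, t=3   [44*(-13) + 191*(3) = 1]
q=14: r=0, s=191, t=-44   [44*(191) + 191*(-44) = 0]
GCD = 1; from the row with r=1: x=-13, y=3
Check: 44*(-13) + 191*(3) = -572 + 573 = 1

GCD = 1, x = -13, y = 3


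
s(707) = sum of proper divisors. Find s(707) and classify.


Proper divisors: 1, 7, 101
Sum = 1 + 7 + 101 = 109
109 < 707 → deficient

s(707) = 109 (deficient)


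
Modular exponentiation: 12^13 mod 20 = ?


12^1 mod 20 = 12
12^2 mod 20 = 4
12^3 mod 20 = 8
12^4 mod 20 = 16
12^5 mod 20 = 12
12^6 mod 20 = 4
12^7 mod 20 = 8
12^8 mod 20 = 16
12^9 mod 20 = 12
12^10 mod 20 = 4
12^11 mod 20 = 8
12^12 mod 20 = 16
12^13 mod 20 = 12


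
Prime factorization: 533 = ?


533 / 13 = 41
41 / 41 = 1
533 = 13 × 41


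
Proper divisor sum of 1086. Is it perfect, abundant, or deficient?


Proper divisors: 1, 2, 3, 6, 181, 362, 543
Sum = 1 + 2 + 3 + 6 + 181 + 362 + 543 = 1098
1098 > 1086 → abundant

s(1086) = 1098 (abundant)


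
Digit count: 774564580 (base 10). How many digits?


774564580 has 9 digits in base 10
floor(log10(774564580)) + 1 = floor(8.8891) + 1 = 9

9 digits (base 10)


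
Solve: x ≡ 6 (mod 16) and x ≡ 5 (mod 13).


M = 16*13 = 208
M1 = M/16 = 13, M2 = M/13 = 16
M1^(-1) mod 16 = 5, M2^(-1) mod 13 = 9
x = 6*13*5 + 5*16*9 = 1110
1110 mod 208 = 70
Check: 70 mod 16 = 6 ✓, 70 mod 13 = 5 ✓

x ≡ 70 (mod 208)


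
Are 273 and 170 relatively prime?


Euclidean algorithm:
273 = 1 * 170 + 103
170 = 1 * 103 + 67
103 = 1 * 67 + 36
67 = 1 * 36 + 31
36 = 1 * 31 + 5
31 = 6 * 5 + 1
5 = 5 * 1 + 0
GCD(273, 170) = 1

Yes, coprime (GCD = 1)
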